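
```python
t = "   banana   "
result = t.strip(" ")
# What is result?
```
Trace:
  t='   banana   '
  t='   banana   ', result='banana'

Final answer: 'banana'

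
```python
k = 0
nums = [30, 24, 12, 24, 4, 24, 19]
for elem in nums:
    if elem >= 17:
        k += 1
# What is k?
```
Trace:
  k=0
  k=1, elem=30
  k=2, elem=24
  k=2, elem=12
  k=3, elem=24
  k=3, elem=4
  k=4, elem=24
  k=5, elem=19

Final answer: 5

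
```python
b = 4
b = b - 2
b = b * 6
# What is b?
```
Trace:
  b=4
  b=2
  b=12

Final answer: 12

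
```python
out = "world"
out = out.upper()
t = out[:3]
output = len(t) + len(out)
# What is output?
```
Trace:
  out='world'
  out='WORLD'
  out='WORLD', t='WOR'
  out='WORLD', t='WOR', output=8

Final answer: 8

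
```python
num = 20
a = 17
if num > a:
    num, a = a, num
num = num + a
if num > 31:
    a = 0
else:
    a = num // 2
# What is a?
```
Trace:
  num=20
  num=20, a=17
  num=17, a=20
  num=37, a=20
  num=37, a=0

Final answer: 0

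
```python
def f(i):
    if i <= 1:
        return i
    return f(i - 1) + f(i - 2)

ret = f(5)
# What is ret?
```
Call trace (a repeated sub-call is expanded the first time; later identical calls just restate its return value):
f(i=5)
  f(i=4)
    f(i=3)
      f(i=2)
        f(i=1)
        -> return 1
        f(i=0)
        -> return 0
      -> return 1
      f(i=1)
      -> return 1
    -> return 2
    f(i=2) -> return 1  (same call as traced above)
  -> return 3
  f(i=3) -> return 2  (same call as traced above)
-> return 5

Final answer: 5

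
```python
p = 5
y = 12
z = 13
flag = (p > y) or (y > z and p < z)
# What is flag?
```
Trace:
  p=5
  p=5, y=12
  p=5, y=12, z=13
  p=5, y=12, z=13, flag=False

Final answer: False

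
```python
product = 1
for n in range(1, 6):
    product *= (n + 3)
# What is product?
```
Trace:
  product=1
  product=4, n=1
  product=20, n=2
  product=120, n=3
  product=840, n=4
  product=6720, n=5

Final answer: 6720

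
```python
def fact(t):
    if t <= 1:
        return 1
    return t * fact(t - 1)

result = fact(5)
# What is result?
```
Call trace:
fact(t=5)
  fact(t=4)
    fact(t=3)
      fact(t=2)
        fact(t=1)
        -> return 1
      -> return 2
    -> return 6
  -> return 24
-> return 120

Final answer: 120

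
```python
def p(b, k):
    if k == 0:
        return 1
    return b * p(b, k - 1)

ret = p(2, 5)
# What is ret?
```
Call trace:
p(b=2, k=5)
  p(b=2, k=4)
    p(b=2, k=3)
      p(b=2, k=2)
        p(b=2, k=1)
          p(b=2, k=0)
          -> return 1
        -> return 2
      -> return 4
    -> return 8
  -> return 16
-> return 32

Final answer: 32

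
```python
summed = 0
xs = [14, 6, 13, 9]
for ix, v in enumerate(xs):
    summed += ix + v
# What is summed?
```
Trace:
  summed=0
  summed=14, ix=0, v=14
  summed=21, ix=1, v=6
  summed=36, ix=2, v=13
  summed=48, ix=3, v=9

Final answer: 48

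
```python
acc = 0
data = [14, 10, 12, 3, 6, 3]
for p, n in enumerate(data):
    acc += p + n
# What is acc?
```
Trace:
  acc=0
  acc=14, p=0, n=14
  acc=25, p=1, n=10
  acc=39, p=2, n=12
  acc=45, p=3, n=3
  acc=55, p=4, n=6
  acc=63, p=5, n=3

Final answer: 63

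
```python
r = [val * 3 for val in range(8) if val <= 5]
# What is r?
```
Trace:
  val=0
  val=1
  val=2
  val=3
  val=4
  val=5
  val=6
  val=7
  r=[0, 3, 6, 9, 12, 15]

Final answer: [0, 3, 6, 9, 12, 15]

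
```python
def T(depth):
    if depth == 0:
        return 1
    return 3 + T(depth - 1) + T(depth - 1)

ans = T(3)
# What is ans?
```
Call trace (a repeated sub-call is expanded the first time; later identical calls just restate its return value):
T(depth=3)
  T(depth=2)
    T(depth=1)
      T(depth=0)
      -> return 1
      T(depth=0)
      -> return 1
    -> return 5
    T(depth=1) -> return 5  (same call as traced above)
  -> return 13
  T(depth=2) -> return 13  (same call as traced above)
-> return 29

Final answer: 29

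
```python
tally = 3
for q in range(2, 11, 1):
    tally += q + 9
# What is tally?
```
Trace:
  tally=3
  tally=14, q=2
  tally=26, q=3
  tally=39, q=4
  tally=53, q=5
  tally=68, q=6
  tally=84, q=7
  tally=101, q=8
  tally=119, q=9
  tally=138, q=10

Final answer: 138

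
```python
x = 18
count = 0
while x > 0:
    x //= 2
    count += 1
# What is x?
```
Trace:
  x=18
  x=18, count=0
  x=9, count=1
  x=4, count=2
  x=2, count=3
  x=1, count=4
  x=0, count=5

Final answer: 0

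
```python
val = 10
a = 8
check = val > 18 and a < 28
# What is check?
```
Trace:
  val=10
  val=10, a=8
  val=10, a=8, check=False

Final answer: False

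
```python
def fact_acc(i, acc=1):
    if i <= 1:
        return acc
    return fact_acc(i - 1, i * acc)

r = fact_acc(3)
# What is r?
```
Call trace:
fact_acc(i=3, acc=1)
  fact_acc(i=2, acc=3)
    fact_acc(i=1, acc=6)
    -> return 6
  -> return 6
-> return 6

Final answer: 6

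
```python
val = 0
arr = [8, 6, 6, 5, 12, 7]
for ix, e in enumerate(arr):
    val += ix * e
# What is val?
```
Trace:
  val=0
  val=0, ix=0, e=8
  val=6, ix=1, e=6
  val=18, ix=2, e=6
  val=33, ix=3, e=5
  val=81, ix=4, e=12
  val=116, ix=5, e=7

Final answer: 116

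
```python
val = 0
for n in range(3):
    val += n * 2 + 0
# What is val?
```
Trace:
  val=0
  val=0, n=0
  val=2, n=1
  val=6, n=2

Final answer: 6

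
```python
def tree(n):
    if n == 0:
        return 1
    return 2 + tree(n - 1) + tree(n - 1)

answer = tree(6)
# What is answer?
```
Call trace (a repeated sub-call is expanded the first time; later identical calls just restate its return value):
tree(n=6)
  tree(n=5)
    tree(n=4)
      tree(n=3)
        tree(n=2)
          tree(n=1)
            tree(n=0)
            -> return 1
            tree(n=0)
            -> return 1
          -> return 4
          tree(n=1) -> return 4  (same call as traced above)
        -> return 10
        tree(n=2) -> return 10  (same call as traced above)
      -> return 22
      tree(n=3) -> return 22  (same call as traced above)
    -> return 46
    tree(n=4) -> return 46  (same call as traced above)
  -> return 94
  tree(n=5) -> return 94  (same call as traced above)
-> return 190

Final answer: 190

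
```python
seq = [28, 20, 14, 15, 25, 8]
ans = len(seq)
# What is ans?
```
Trace:
  seq=[28, 20, 14, 15, 25, 8]
  seq=[28, 20, 14, 15, 25, 8], ans=6

Final answer: 6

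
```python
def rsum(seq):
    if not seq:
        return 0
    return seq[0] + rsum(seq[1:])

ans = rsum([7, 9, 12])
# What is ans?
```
Call trace:
rsum(seq=[7, 9, 12])
  rsum(seq=[9, 12])
    rsum(seq=[12])
      rsum(seq=[])
      -> return 0
    -> return 12
  -> return 21
-> return 28

Final answer: 28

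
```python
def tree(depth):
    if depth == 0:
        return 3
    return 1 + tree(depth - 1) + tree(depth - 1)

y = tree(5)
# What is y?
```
Call trace (a repeated sub-call is expanded the first time; later identical calls just restate its return value):
tree(depth=5)
  tree(depth=4)
    tree(depth=3)
      tree(depth=2)
        tree(depth=1)
          tree(depth=0)
          -> return 3
          tree(depth=0)
          -> return 3
        -> return 7
        tree(depth=1) -> return 7  (same call as traced above)
      -> return 15
      tree(depth=2) -> return 15  (same call as traced above)
    -> return 31
    tree(depth=3) -> return 31  (same call as traced above)
  -> return 63
  tree(depth=4) -> return 63  (same call as traced above)
-> return 127

Final answer: 127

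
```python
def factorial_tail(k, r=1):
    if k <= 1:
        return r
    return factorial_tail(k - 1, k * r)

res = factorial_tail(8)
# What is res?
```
Call trace:
factorial_tail(k=8, r=1)
  factorial_tail(k=7, r=8)
    factorial_tail(k=6, r=56)
      factorial_tail(k=5, r=336)
        factorial_tail(k=4, r=1680)
          factorial_tail(k=3, r=6720)
            factorial_tail(k=2, r=20160)
              factorial_tail(k=1, r=40320)
              -> return 40320
            -> return 40320
          -> return 40320
        -> return 40320
      -> return 40320
    -> return 40320
  -> return 40320
-> return 40320

Final answer: 40320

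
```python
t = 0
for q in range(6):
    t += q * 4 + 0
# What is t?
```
Trace:
  t=0
  t=0, q=0
  t=4, q=1
  t=12, q=2
  t=24, q=3
  t=40, q=4
  t=60, q=5

Final answer: 60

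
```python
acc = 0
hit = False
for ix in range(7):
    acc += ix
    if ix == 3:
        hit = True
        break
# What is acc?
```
Trace:
  acc=0
  acc=0, hit=False
  acc=0, hit=False, ix=0
  acc=1, hit=False, ix=1
  acc=3, hit=False, ix=2
  acc=6, hit=True, ix=3

Final answer: 6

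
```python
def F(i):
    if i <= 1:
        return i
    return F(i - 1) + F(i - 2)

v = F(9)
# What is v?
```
Call trace (a repeated sub-call is expanded the first time; later identical calls just restate its return value):
F(i=9)
  F(i=8)
    F(i=7)
      F(i=6)
        F(i=5)
          F(i=4)
            F(i=3)
              F(i=2)
                F(i=1)
                -> return 1
                F(i=0)
                -> return 0
              -> return 1
              F(i=1)
              -> return 1
            -> return 2
            F(i=2) -> return 1  (same call as traced above)
          -> return 3
          F(i=3) -> return 2  (same call as traced above)
        -> return 5
        F(i=4) -> return 3  (same call as traced above)
      -> return 8
      F(i=5) -> return 5  (same call as traced above)
    -> return 13
    F(i=6) -> return 8  (same call as traced above)
  -> return 21
  F(i=7) -> return 13  (same call as traced above)
-> return 34

Final answer: 34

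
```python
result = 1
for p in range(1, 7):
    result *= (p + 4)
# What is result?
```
Trace:
  result=1
  result=5, p=1
  result=30, p=2
  result=210, p=3
  result=1680, p=4
  result=15120, p=5
  result=151200, p=6

Final answer: 151200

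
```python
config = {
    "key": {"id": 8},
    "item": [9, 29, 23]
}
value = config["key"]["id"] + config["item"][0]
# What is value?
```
Trace:
  config={'key': {'id': 8}, 'item': [9, 29, 23]}
  config={'key': {'id': 8}, 'item': [9, 29, 23]}, value=17

Final answer: 17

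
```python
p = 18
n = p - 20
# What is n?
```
Trace:
  p=18
  p=18, n=-2

Final answer: -2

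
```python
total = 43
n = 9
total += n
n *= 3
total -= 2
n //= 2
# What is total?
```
Trace:
  total=43
  total=43, n=9
  total=52, n=9
  total=52, n=27
  total=50, n=27
  total=50, n=13

Final answer: 50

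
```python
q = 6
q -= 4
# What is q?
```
Trace:
  q=6
  q=2

Final answer: 2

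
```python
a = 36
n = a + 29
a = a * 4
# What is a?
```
Trace:
  a=36
  a=36, n=65
  a=144, n=65

Final answer: 144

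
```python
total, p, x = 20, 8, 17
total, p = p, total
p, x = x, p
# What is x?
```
Trace:
  total=20, p=8, x=17
  total=8, p=20, x=17
  total=8, p=17, x=20

Final answer: 20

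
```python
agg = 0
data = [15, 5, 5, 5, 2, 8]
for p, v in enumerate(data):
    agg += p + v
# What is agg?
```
Trace:
  agg=0
  agg=15, p=0, v=15
  agg=21, p=1, v=5
  agg=28, p=2, v=5
  agg=36, p=3, v=5
  agg=42, p=4, v=2
  agg=55, p=5, v=8

Final answer: 55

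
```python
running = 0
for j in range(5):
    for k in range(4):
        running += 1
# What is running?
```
Trace:
  running=0
  running=1, j=0, k=0
  running=2, j=0, k=1
  running=3, j=0, k=2
  running=4, j=0, k=3
  running=5, j=1, k=0
  running=6, j=1, k=1
  running=7, j=1, k=2
  running=8, j=1, k=3
  running=9, j=2, k=0
  running=10, j=2, k=1
  running=11, j=2, k=2
  running=12, j=2, k=3
  running=13, j=3, k=0
  running=14, j=3, k=1
  running=15, j=3, k=2
  running=16, j=3, k=3
  running=17, j=4, k=0
  running=18, j=4, k=1
  running=19, j=4, k=2
  running=20, j=4, k=3

Final answer: 20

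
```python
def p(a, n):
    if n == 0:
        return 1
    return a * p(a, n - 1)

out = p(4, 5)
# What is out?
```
Call trace:
p(a=4, n=5)
  p(a=4, n=4)
    p(a=4, n=3)
      p(a=4, n=2)
        p(a=4, n=1)
          p(a=4, n=0)
          -> return 1
        -> return 4
      -> return 16
    -> return 64
  -> return 256
-> return 1024

Final answer: 1024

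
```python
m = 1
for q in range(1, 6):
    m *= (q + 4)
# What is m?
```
Trace:
  m=1
  m=5, q=1
  m=30, q=2
  m=210, q=3
  m=1680, q=4
  m=15120, q=5

Final answer: 15120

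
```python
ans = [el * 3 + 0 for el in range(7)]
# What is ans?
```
Trace:
  el=0
  el=1
  el=2
  el=3
  el=4
  el=5
  el=6
  ans=[0, 3, 6, 9, 12, 15, 18]

Final answer: [0, 3, 6, 9, 12, 15, 18]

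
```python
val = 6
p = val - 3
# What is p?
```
Trace:
  val=6
  val=6, p=3

Final answer: 3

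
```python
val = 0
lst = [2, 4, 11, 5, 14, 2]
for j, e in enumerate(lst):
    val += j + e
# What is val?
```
Trace:
  val=0
  val=2, j=0, e=2
  val=7, j=1, e=4
  val=20, j=2, e=11
  val=28, j=3, e=5
  val=46, j=4, e=14
  val=53, j=5, e=2

Final answer: 53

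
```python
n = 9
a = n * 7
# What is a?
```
Trace:
  n=9
  n=9, a=63

Final answer: 63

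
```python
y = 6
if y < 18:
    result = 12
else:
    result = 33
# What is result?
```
Trace:
  y=6
  y=6, result=12

Final answer: 12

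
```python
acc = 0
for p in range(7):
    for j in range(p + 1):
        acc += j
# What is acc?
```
Trace:
  acc=0
  acc=0, p=0, j=0
  acc=0, p=1, j=0
  acc=1, p=1, j=1
  acc=1, p=2, j=0
  acc=2, p=2, j=1
  acc=4, p=2, j=2
  acc=4, p=3, j=0
  acc=5, p=3, j=1
  acc=7, p=3, j=2
  acc=10, p=3, j=3
  acc=10, p=4, j=0
  acc=11, p=4, j=1
  acc=13, p=4, j=2
  acc=16, p=4, j=3
  acc=20, p=4, j=4
  acc=20, p=5, j=0
  acc=21, p=5, j=1
  acc=23, p=5, j=2
  acc=26, p=5, j=3
  acc=30, p=5, j=4
  acc=35, p=5, j=5
  acc=35, p=6, j=0
  acc=36, p=6, j=1
  acc=38, p=6, j=2
  acc=41, p=6, j=3
  acc=45, p=6, j=4
  acc=50, p=6, j=5
  acc=56, p=6, j=6

Final answer: 56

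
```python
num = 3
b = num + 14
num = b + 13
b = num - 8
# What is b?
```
Trace:
  num=3
  num=3, b=17
  num=30, b=17
  num=30, b=22

Final answer: 22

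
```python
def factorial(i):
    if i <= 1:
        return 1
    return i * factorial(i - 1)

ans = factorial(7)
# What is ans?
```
Call trace:
factorial(i=7)
  factorial(i=6)
    factorial(i=5)
      factorial(i=4)
        factorial(i=3)
          factorial(i=2)
            factorial(i=1)
            -> return 1
          -> return 2
        -> return 6
      -> return 24
    -> return 120
  -> return 720
-> return 5040

Final answer: 5040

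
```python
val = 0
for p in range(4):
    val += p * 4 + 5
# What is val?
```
Trace:
  val=0
  val=5, p=0
  val=14, p=1
  val=27, p=2
  val=44, p=3

Final answer: 44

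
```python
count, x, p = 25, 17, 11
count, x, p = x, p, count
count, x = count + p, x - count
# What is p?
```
Trace:
  count=25, x=17, p=11
  count=17, x=11, p=25
  count=42, x=-6, p=25

Final answer: 25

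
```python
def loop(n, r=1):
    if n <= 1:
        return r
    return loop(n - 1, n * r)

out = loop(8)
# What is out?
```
Call trace:
loop(n=8, r=1)
  loop(n=7, r=8)
    loop(n=6, r=56)
      loop(n=5, r=336)
        loop(n=4, r=1680)
          loop(n=3, r=6720)
            loop(n=2, r=20160)
              loop(n=1, r=40320)
              -> return 40320
            -> return 40320
          -> return 40320
        -> return 40320
      -> return 40320
    -> return 40320
  -> return 40320
-> return 40320

Final answer: 40320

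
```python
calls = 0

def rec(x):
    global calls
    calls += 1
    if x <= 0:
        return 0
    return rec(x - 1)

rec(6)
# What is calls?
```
Call trace:
rec(x=6)
  rec(x=5)
    rec(x=4)
      rec(x=3)
        rec(x=2)
          rec(x=1)
            rec(x=0)
            -> return 0
          -> return 0
        -> return 0
      -> return 0
    -> return 0
  -> return 0
-> return 0

calls is incremented once per call. rec is entered once for each x = 6, 5, 4, 3, 2, 1, 0 (the x <= 0 call returns without recursing), i.e. 6 + 1 calls.
calls = 7

Final answer: 7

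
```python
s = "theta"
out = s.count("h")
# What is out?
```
Trace:
  s='theta'
  s='theta', out=1

Final answer: 1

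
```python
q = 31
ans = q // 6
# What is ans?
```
Trace:
  q=31
  q=31, ans=5

Final answer: 5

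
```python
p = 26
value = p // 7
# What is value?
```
Trace:
  p=26
  p=26, value=3

Final answer: 3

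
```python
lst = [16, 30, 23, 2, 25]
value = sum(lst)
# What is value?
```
Trace:
  lst=[16, 30, 23, 2, 25]
  lst=[16, 30, 23, 2, 25], value=96

Final answer: 96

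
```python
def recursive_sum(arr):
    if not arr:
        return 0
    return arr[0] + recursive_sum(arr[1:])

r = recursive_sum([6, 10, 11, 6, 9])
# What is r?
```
Call trace:
recursive_sum(arr=[6, 10, 11, 6, 9])
  recursive_sum(arr=[10, 11, 6, 9])
    recursive_sum(arr=[11, 6, 9])
      recursive_sum(arr=[6, 9])
        recursive_sum(arr=[9])
          recursive_sum(arr=[])
          -> return 0
        -> return 9
      -> return 15
    -> return 26
  -> return 36
-> return 42

Final answer: 42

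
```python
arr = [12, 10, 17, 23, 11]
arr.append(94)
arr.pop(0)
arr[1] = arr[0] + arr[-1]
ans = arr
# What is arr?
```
Trace:
  arr=[12, 10, 17, 23, 11]
  arr=[12, 10, 17, 23, 11, 94]
  arr=[10, 17, 23, 11, 94]
  arr=[10, 104, 23, 11, 94]
  arr=[10, 104, 23, 11, 94], ans=[10, 104, 23, 11, 94]

Final answer: [10, 104, 23, 11, 94]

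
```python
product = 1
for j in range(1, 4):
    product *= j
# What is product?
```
Trace:
  product=1
  product=1, j=1
  product=2, j=2
  product=6, j=3

Final answer: 6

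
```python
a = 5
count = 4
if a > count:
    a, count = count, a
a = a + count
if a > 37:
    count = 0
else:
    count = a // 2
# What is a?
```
Trace:
  a=5
  a=5, count=4
  a=4, count=5
  a=9, count=5
  a=9, count=4

Final answer: 9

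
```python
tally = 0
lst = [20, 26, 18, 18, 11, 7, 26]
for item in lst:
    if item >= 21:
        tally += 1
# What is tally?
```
Trace:
  tally=0
  tally=0, item=20
  tally=1, item=26
  tally=1, item=18
  tally=1, item=18
  tally=1, item=11
  tally=1, item=7
  tally=2, item=26

Final answer: 2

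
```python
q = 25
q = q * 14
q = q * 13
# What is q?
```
Trace:
  q=25
  q=350
  q=4550

Final answer: 4550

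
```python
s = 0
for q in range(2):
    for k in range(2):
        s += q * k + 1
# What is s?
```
Trace:
  s=0
  s=1, q=0, k=0
  s=2, q=0, k=1
  s=3, q=1, k=0
  s=5, q=1, k=1

Final answer: 5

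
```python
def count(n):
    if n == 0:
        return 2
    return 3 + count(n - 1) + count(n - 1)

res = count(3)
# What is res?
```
Call trace (a repeated sub-call is expanded the first time; later identical calls just restate its return value):
count(n=3)
  count(n=2)
    count(n=1)
      count(n=0)
      -> return 2
      count(n=0)
      -> return 2
    -> return 7
    count(n=1) -> return 7  (same call as traced above)
  -> return 17
  count(n=2) -> return 17  (same call as traced above)
-> return 37

Final answer: 37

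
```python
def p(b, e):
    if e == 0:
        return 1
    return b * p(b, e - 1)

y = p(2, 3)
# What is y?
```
Call trace:
p(b=2, e=3)
  p(b=2, e=2)
    p(b=2, e=1)
      p(b=2, e=0)
      -> return 1
    -> return 2
  -> return 4
-> return 8

Final answer: 8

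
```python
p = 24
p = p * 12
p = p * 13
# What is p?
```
Trace:
  p=24
  p=288
  p=3744

Final answer: 3744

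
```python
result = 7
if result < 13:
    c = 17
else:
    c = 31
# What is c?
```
Trace:
  result=7
  result=7, c=17

Final answer: 17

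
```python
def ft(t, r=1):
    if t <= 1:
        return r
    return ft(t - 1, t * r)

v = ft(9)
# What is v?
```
Call trace:
ft(t=9, r=1)
  ft(t=8, r=9)
    ft(t=7, r=72)
      ft(t=6, r=504)
        ft(t=5, r=3024)
          ft(t=4, r=15120)
            ft(t=3, r=60480)
              ft(t=2, r=181440)
                ft(t=1, r=362880)
                -> return 362880
              -> return 362880
            -> return 362880
          -> return 362880
        -> return 362880
      -> return 362880
    -> return 362880
  -> return 362880
-> return 362880

Final answer: 362880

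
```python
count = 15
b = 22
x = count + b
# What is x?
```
Trace:
  count=15
  count=15, b=22
  count=15, b=22, x=37

Final answer: 37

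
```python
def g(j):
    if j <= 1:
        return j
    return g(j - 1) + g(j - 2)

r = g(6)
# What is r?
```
Call trace (a repeated sub-call is expanded the first time; later identical calls just restate its return value):
g(j=6)
  g(j=5)
    g(j=4)
      g(j=3)
        g(j=2)
          g(j=1)
          -> return 1
          g(j=0)
          -> return 0
        -> return 1
        g(j=1)
        -> return 1
      -> return 2
      g(j=2) -> return 1  (same call as traced above)
    -> return 3
    g(j=3) -> return 2  (same call as traced above)
  -> return 5
  g(j=4) -> return 3  (same call as traced above)
-> return 8

Final answer: 8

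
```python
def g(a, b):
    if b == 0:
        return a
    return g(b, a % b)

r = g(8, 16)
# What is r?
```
Call trace:
g(a=8, b=16)
  g(a=16, b=8)
    g(a=8, b=0)
    -> return 8
  -> return 8
-> return 8

Final answer: 8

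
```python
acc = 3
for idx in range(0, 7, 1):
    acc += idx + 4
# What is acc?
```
Trace:
  acc=3
  acc=7, idx=0
  acc=12, idx=1
  acc=18, idx=2
  acc=25, idx=3
  acc=33, idx=4
  acc=42, idx=5
  acc=52, idx=6

Final answer: 52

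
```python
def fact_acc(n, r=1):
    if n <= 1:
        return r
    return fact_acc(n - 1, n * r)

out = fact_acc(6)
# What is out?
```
Call trace:
fact_acc(n=6, r=1)
  fact_acc(n=5, r=6)
    fact_acc(n=4, r=30)
      fact_acc(n=3, r=120)
        fact_acc(n=2, r=360)
          fact_acc(n=1, r=720)
          -> return 720
        -> return 720
      -> return 720
    -> return 720
  -> return 720
-> return 720

Final answer: 720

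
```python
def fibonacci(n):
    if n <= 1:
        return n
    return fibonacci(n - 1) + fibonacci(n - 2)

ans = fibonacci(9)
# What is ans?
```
Call trace (a repeated sub-call is expanded the first time; later identical calls just restate its return value):
fibonacci(n=9)
  fibonacci(n=8)
    fibonacci(n=7)
      fibonacci(n=6)
        fibonacci(n=5)
          fibonacci(n=4)
            fibonacci(n=3)
              fibonacci(n=2)
                fibonacci(n=1)
                -> return 1
                fibonacci(n=0)
                -> return 0
              -> return 1
              fibonacci(n=1)
              -> return 1
            -> return 2
            fibonacci(n=2) -> return 1  (same call as traced above)
          -> return 3
          fibonacci(n=3) -> return 2  (same call as traced above)
        -> return 5
        fibonacci(n=4) -> return 3  (same call as traced above)
      -> return 8
      fibonacci(n=5) -> return 5  (same call as traced above)
    -> return 13
    fibonacci(n=6) -> return 8  (same call as traced above)
  -> return 21
  fibonacci(n=7) -> return 13  (same call as traced above)
-> return 34

Final answer: 34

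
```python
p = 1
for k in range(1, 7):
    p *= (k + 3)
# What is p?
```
Trace:
  p=1
  p=4, k=1
  p=20, k=2
  p=120, k=3
  p=840, k=4
  p=6720, k=5
  p=60480, k=6

Final answer: 60480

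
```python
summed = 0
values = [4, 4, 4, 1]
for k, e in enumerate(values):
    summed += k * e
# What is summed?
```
Trace:
  summed=0
  summed=0, k=0, e=4
  summed=4, k=1, e=4
  summed=12, k=2, e=4
  summed=15, k=3, e=1

Final answer: 15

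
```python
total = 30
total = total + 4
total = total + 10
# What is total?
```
Trace:
  total=30
  total=34
  total=44

Final answer: 44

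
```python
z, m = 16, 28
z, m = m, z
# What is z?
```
Trace:
  z=16, m=28
  z=28, m=16

Final answer: 28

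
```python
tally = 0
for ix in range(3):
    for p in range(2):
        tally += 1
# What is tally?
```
Trace:
  tally=0
  tally=1, ix=0, p=0
  tally=2, ix=0, p=1
  tally=3, ix=1, p=0
  tally=4, ix=1, p=1
  tally=5, ix=2, p=0
  tally=6, ix=2, p=1

Final answer: 6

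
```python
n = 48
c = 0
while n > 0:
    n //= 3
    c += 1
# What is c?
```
Trace:
  n=48
  n=48, c=0
  n=16, c=1
  n=5, c=2
  n=1, c=3
  n=0, c=4

Final answer: 4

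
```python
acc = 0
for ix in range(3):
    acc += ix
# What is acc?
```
Trace:
  acc=0
  acc=0, ix=0
  acc=1, ix=1
  acc=3, ix=2

Final answer: 3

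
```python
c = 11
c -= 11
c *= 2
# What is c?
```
Trace:
  c=11
  c=0
  c=0

Final answer: 0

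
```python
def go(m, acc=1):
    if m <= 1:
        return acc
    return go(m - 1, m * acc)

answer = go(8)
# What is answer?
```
Call trace:
go(m=8, acc=1)
  go(m=7, acc=8)
    go(m=6, acc=56)
      go(m=5, acc=336)
        go(m=4, acc=1680)
          go(m=3, acc=6720)
            go(m=2, acc=20160)
              go(m=1, acc=40320)
              -> return 40320
            -> return 40320
          -> return 40320
        -> return 40320
      -> return 40320
    -> return 40320
  -> return 40320
-> return 40320

Final answer: 40320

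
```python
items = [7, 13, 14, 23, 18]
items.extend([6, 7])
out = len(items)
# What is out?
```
Trace:
  items=[7, 13, 14, 23, 18]
  items=[7, 13, 14, 23, 18, 6, 7]
  items=[7, 13, 14, 23, 18, 6, 7], out=7

Final answer: 7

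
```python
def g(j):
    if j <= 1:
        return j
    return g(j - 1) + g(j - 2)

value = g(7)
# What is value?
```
Call trace (a repeated sub-call is expanded the first time; later identical calls just restate its return value):
g(j=7)
  g(j=6)
    g(j=5)
      g(j=4)
        g(j=3)
          g(j=2)
            g(j=1)
            -> return 1
            g(j=0)
            -> return 0
          -> return 1
          g(j=1)
          -> return 1
        -> return 2
        g(j=2) -> return 1  (same call as traced above)
      -> return 3
      g(j=3) -> return 2  (same call as traced above)
    -> return 5
    g(j=4) -> return 3  (same call as traced above)
  -> return 8
  g(j=5) -> return 5  (same call as traced above)
-> return 13

Final answer: 13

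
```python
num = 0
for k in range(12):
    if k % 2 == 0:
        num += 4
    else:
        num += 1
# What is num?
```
Trace:
  num=0
  num=4, k=0
  num=5, k=1
  num=9, k=2
  num=10, k=3
  num=14, k=4
  num=15, k=5
  num=19, k=6
  num=20, k=7
  num=24, k=8
  num=25, k=9
  num=29, k=10
  num=30, k=11

Final answer: 30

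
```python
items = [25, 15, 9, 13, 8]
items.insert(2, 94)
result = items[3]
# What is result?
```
Trace:
  items=[25, 15, 9, 13, 8]
  items=[25, 15, 94, 9, 13, 8]
  items=[25, 15, 94, 9, 13, 8], result=9

Final answer: 9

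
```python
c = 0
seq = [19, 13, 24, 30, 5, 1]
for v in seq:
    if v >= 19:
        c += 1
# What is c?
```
Trace:
  c=0
  c=1, v=19
  c=1, v=13
  c=2, v=24
  c=3, v=30
  c=3, v=5
  c=3, v=1

Final answer: 3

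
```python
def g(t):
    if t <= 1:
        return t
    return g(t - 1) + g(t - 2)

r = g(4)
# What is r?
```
Call trace (a repeated sub-call is expanded the first time; later identical calls just restate its return value):
g(t=4)
  g(t=3)
    g(t=2)
      g(t=1)
      -> return 1
      g(t=0)
      -> return 0
    -> return 1
    g(t=1)
    -> return 1
  -> return 2
  g(t=2) -> return 1  (same call as traced above)
-> return 3

Final answer: 3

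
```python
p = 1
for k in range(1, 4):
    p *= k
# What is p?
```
Trace:
  p=1
  p=1, k=1
  p=2, k=2
  p=6, k=3

Final answer: 6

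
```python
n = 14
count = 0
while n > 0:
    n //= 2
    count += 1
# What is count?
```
Trace:
  n=14
  n=14, count=0
  n=7, count=1
  n=3, count=2
  n=1, count=3
  n=0, count=4

Final answer: 4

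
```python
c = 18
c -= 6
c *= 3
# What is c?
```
Trace:
  c=18
  c=12
  c=36

Final answer: 36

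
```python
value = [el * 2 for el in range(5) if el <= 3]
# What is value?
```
Trace:
  el=0
  el=1
  el=2
  el=3
  el=4
  value=[0, 2, 4, 6]

Final answer: [0, 2, 4, 6]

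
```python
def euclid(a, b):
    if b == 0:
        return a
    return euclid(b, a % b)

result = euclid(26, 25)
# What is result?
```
Call trace:
euclid(a=26, b=25)
  euclid(a=25, b=1)
    euclid(a=1, b=0)
    -> return 1
  -> return 1
-> return 1

Final answer: 1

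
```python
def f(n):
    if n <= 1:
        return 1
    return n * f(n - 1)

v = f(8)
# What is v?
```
Call trace:
f(n=8)
  f(n=7)
    f(n=6)
      f(n=5)
        f(n=4)
          f(n=3)
            f(n=2)
              f(n=1)
              -> return 1
            -> return 2
          -> return 6
        -> return 24
      -> return 120
    -> return 720
  -> return 5040
-> return 40320

Final answer: 40320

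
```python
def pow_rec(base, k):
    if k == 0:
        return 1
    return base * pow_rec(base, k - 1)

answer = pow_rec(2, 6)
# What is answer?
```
Call trace:
pow_rec(base=2, k=6)
  pow_rec(base=2, k=5)
    pow_rec(base=2, k=4)
      pow_rec(base=2, k=3)
        pow_rec(base=2, k=2)
          pow_rec(base=2, k=1)
            pow_rec(base=2, k=0)
            -> return 1
          -> return 2
        -> return 4
      -> return 8
    -> return 16
  -> return 32
-> return 64

Final answer: 64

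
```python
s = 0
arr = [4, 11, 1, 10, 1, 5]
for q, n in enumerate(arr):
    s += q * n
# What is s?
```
Trace:
  s=0
  s=0, q=0, n=4
  s=11, q=1, n=11
  s=13, q=2, n=1
  s=43, q=3, n=10
  s=47, q=4, n=1
  s=72, q=5, n=5

Final answer: 72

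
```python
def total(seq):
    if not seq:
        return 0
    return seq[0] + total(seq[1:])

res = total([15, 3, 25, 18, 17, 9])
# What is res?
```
Call trace:
total(seq=[15, 3, 25, 18, 17, 9])
  total(seq=[3, 25, 18, 17, 9])
    total(seq=[25, 18, 17, 9])
      total(seq=[18, 17, 9])
        total(seq=[17, 9])
          total(seq=[9])
            total(seq=[])
            -> return 0
          -> return 9
        -> return 26
      -> return 44
    -> return 69
  -> return 72
-> return 87

Final answer: 87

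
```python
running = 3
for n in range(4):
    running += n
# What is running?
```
Trace:
  running=3
  running=3, n=0
  running=4, n=1
  running=6, n=2
  running=9, n=3

Final answer: 9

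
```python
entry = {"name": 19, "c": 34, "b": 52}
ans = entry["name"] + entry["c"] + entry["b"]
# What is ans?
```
Trace:
  entry={'name': 19, 'c': 34, 'b': 52}
  entry={'name': 19, 'c': 34, 'b': 52}, ans=105

Final answer: 105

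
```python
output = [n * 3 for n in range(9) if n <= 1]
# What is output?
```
Trace:
  n=0
  n=1
  n=2
  n=3
  n=4
  n=5
  n=6
  n=7
  n=8
  output=[0, 3]

Final answer: [0, 3]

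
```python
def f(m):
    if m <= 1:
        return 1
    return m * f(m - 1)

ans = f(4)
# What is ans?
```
Call trace:
f(m=4)
  f(m=3)
    f(m=2)
      f(m=1)
      -> return 1
    -> return 2
  -> return 6
-> return 24

Final answer: 24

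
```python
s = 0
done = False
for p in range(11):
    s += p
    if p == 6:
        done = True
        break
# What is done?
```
Trace:
  s=0
  s=0, done=False
  s=0, done=False, p=0
  s=1, done=False, p=1
  s=3, done=False, p=2
  s=6, done=False, p=3
  s=10, done=False, p=4
  s=15, done=False, p=5
  s=21, done=True, p=6

Final answer: True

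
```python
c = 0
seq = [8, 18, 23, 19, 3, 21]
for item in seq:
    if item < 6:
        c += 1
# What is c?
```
Trace:
  c=0
  c=0, item=8
  c=0, item=18
  c=0, item=23
  c=0, item=19
  c=1, item=3
  c=1, item=21

Final answer: 1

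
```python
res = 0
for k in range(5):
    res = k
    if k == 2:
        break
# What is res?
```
Trace:
  res=0
  res=0, k=0
  res=1, k=1
  res=2, k=2

Final answer: 2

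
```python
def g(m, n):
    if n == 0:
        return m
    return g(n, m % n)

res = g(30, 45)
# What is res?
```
Call trace:
g(m=30, n=45)
  g(m=45, n=30)
    g(m=30, n=15)
      g(m=15, n=0)
      -> return 15
    -> return 15
  -> return 15
-> return 15

Final answer: 15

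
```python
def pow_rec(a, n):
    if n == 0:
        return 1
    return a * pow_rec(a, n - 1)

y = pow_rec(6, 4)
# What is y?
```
Call trace:
pow_rec(a=6, n=4)
  pow_rec(a=6, n=3)
    pow_rec(a=6, n=2)
      pow_rec(a=6, n=1)
        pow_rec(a=6, n=0)
        -> return 1
      -> return 6
    -> return 36
  -> return 216
-> return 1296

Final answer: 1296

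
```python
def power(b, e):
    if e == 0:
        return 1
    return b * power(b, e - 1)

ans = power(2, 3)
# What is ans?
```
Call trace:
power(b=2, e=3)
  power(b=2, e=2)
    power(b=2, e=1)
      power(b=2, e=0)
      -> return 1
    -> return 2
  -> return 4
-> return 8

Final answer: 8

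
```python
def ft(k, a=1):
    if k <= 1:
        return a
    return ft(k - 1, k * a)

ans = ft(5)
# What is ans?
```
Call trace:
ft(k=5, a=1)
  ft(k=4, a=5)
    ft(k=3, a=20)
      ft(k=2, a=60)
        ft(k=1, a=120)
        -> return 120
      -> return 120
    -> return 120
  -> return 120
-> return 120

Final answer: 120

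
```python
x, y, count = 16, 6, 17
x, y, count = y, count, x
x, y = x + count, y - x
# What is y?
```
Trace:
  x=16, y=6, count=17
  x=6, y=17, count=16
  x=22, y=11, count=16

Final answer: 11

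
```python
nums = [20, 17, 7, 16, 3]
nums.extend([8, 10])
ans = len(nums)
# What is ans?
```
Trace:
  nums=[20, 17, 7, 16, 3]
  nums=[20, 17, 7, 16, 3, 8, 10]
  nums=[20, 17, 7, 16, 3, 8, 10], ans=7

Final answer: 7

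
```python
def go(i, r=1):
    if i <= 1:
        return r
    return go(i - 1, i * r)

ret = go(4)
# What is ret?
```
Call trace:
go(i=4, r=1)
  go(i=3, r=4)
    go(i=2, r=12)
      go(i=1, r=24)
      -> return 24
    -> return 24
  -> return 24
-> return 24

Final answer: 24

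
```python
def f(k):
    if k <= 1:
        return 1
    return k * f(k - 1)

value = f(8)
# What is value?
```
Call trace:
f(k=8)
  f(k=7)
    f(k=6)
      f(k=5)
        f(k=4)
          f(k=3)
            f(k=2)
              f(k=1)
              -> return 1
            -> return 2
          -> return 6
        -> return 24
      -> return 120
    -> return 720
  -> return 5040
-> return 40320

Final answer: 40320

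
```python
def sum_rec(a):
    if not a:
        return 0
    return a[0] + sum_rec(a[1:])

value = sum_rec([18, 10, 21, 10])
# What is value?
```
Call trace:
sum_rec(a=[18, 10, 21, 10])
  sum_rec(a=[10, 21, 10])
    sum_rec(a=[21, 10])
      sum_rec(a=[10])
        sum_rec(a=[])
        -> return 0
      -> return 10
    -> return 31
  -> return 41
-> return 59

Final answer: 59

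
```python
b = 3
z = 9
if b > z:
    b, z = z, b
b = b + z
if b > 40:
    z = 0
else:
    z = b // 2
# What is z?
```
Trace:
  b=3
  b=3, z=9
  b=3, z=9
  b=12, z=9
  b=12, z=6

Final answer: 6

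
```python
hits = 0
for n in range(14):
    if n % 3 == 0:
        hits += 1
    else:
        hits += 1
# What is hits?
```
Trace:
  hits=0
  hits=1, n=0
  hits=2, n=1
  hits=3, n=2
  hits=4, n=3
  hits=5, n=4
  hits=6, n=5
  hits=7, n=6
  hits=8, n=7
  hits=9, n=8
  hits=10, n=9
  hits=11, n=10
  hits=12, n=11
  hits=13, n=12
  hits=14, n=13

Final answer: 14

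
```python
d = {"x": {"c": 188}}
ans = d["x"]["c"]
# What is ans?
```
Trace:
  d={'x': {'c': 188}}
  d={'x': {'c': 188}}, ans=188

Final answer: 188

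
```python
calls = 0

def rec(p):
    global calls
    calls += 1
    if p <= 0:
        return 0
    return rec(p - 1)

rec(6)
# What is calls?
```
Call trace:
rec(p=6)
  rec(p=5)
    rec(p=4)
      rec(p=3)
        rec(p=2)
          rec(p=1)
            rec(p=0)
            -> return 0
          -> return 0
        -> return 0
      -> return 0
    -> return 0
  -> return 0
-> return 0

calls is incremented once per call. rec is entered once for each p = 6, 5, 4, 3, 2, 1, 0 (the p <= 0 call returns without recursing), i.e. 6 + 1 calls.
calls = 7

Final answer: 7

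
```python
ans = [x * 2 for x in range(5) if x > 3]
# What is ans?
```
Trace:
  x=0
  x=1
  x=2
  x=3
  x=4
  ans=[8]

Final answer: [8]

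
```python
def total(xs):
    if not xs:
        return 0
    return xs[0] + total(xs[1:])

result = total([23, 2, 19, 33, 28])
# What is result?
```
Call trace:
total(xs=[23, 2, 19, 33, 28])
  total(xs=[2, 19, 33, 28])
    total(xs=[19, 33, 28])
      total(xs=[33, 28])
        total(xs=[28])
          total(xs=[])
          -> return 0
        -> return 28
      -> return 61
    -> return 80
  -> return 82
-> return 105

Final answer: 105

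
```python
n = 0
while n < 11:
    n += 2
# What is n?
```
Trace:
  n=0
  n=2
  n=4
  n=6
  n=8
  n=10
  n=12

Final answer: 12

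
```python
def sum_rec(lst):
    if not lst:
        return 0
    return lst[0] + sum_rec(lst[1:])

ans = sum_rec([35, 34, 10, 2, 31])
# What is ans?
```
Call trace:
sum_rec(lst=[35, 34, 10, 2, 31])
  sum_rec(lst=[34, 10, 2, 31])
    sum_rec(lst=[10, 2, 31])
      sum_rec(lst=[2, 31])
        sum_rec(lst=[31])
          sum_rec(lst=[])
          -> return 0
        -> return 31
      -> return 33
    -> return 43
  -> return 77
-> return 112

Final answer: 112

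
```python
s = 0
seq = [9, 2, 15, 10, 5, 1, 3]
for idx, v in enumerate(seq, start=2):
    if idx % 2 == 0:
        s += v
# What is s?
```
Trace:
  s=0
  s=9, idx=2, v=9
  s=9, idx=3, v=2
  s=24, idx=4, v=15
  s=24, idx=5, v=10
  s=29, idx=6, v=5
  s=29, idx=7, v=1
  s=32, idx=8, v=3

Final answer: 32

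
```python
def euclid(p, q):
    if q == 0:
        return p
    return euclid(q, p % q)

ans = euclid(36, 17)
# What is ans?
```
Call trace:
euclid(p=36, q=17)
  euclid(p=17, q=2)
    euclid(p=2, q=1)
      euclid(p=1, q=0)
      -> return 1
    -> return 1
  -> return 1
-> return 1

Final answer: 1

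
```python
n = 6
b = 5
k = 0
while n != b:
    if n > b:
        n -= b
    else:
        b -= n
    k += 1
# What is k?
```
Trace:
  n=6
  n=6, b=5
  n=6, b=5, k=0
  n=1, b=5, k=1
  n=1, b=4, k=2
  n=1, b=3, k=3
  n=1, b=2, k=4
  n=1, b=1, k=5

Final answer: 5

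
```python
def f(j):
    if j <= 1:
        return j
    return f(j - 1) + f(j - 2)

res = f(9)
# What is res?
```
Call trace (a repeated sub-call is expanded the first time; later identical calls just restate its return value):
f(j=9)
  f(j=8)
    f(j=7)
      f(j=6)
        f(j=5)
          f(j=4)
            f(j=3)
              f(j=2)
                f(j=1)
                -> return 1
                f(j=0)
                -> return 0
              -> return 1
              f(j=1)
              -> return 1
            -> return 2
            f(j=2) -> return 1  (same call as traced above)
          -> return 3
          f(j=3) -> return 2  (same call as traced above)
        -> return 5
        f(j=4) -> return 3  (same call as traced above)
      -> return 8
      f(j=5) -> return 5  (same call as traced above)
    -> return 13
    f(j=6) -> return 8  (same call as traced above)
  -> return 21
  f(j=7) -> return 13  (same call as traced above)
-> return 34

Final answer: 34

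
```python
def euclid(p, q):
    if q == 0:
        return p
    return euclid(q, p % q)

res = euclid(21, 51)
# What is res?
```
Call trace:
euclid(p=21, q=51)
  euclid(p=51, q=21)
    euclid(p=21, q=9)
      euclid(p=9, q=3)
        euclid(p=3, q=0)
        -> return 3
      -> return 3
    -> return 3
  -> return 3
-> return 3

Final answer: 3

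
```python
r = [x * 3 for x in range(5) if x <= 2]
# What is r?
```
Trace:
  x=0
  x=1
  x=2
  x=3
  x=4
  r=[0, 3, 6]

Final answer: [0, 3, 6]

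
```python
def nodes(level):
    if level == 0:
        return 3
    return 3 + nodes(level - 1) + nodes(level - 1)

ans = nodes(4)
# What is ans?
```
Call trace (a repeated sub-call is expanded the first time; later identical calls just restate its return value):
nodes(level=4)
  nodes(level=3)
    nodes(level=2)
      nodes(level=1)
        nodes(level=0)
        -> return 3
        nodes(level=0)
        -> return 3
      -> return 9
      nodes(level=1) -> return 9  (same call as traced above)
    -> return 21
    nodes(level=2) -> return 21  (same call as traced above)
  -> return 45
  nodes(level=3) -> return 45  (same call as traced above)
-> return 93

Final answer: 93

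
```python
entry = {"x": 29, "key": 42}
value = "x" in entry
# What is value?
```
Trace:
  entry={'x': 29, 'key': 42}
  entry={'x': 29, 'key': 42}, value=True

Final answer: True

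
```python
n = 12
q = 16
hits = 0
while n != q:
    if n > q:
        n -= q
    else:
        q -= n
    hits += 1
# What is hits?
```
Trace:
  n=12
  n=12, q=16
  n=12, q=16, hits=0
  n=12, q=4, hits=1
  n=8, q=4, hits=2
  n=4, q=4, hits=3

Final answer: 3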